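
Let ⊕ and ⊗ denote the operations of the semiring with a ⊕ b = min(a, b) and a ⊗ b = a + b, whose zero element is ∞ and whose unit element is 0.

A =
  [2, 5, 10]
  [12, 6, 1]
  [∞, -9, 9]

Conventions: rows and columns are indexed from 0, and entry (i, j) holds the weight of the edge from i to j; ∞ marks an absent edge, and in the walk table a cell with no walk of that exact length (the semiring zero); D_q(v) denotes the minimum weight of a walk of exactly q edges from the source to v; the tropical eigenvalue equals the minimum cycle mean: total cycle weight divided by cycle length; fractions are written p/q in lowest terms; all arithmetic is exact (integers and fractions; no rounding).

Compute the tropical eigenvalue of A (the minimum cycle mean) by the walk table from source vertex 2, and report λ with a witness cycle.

q=0: [∞, ∞, 0]
q=1: [∞, -9, 9]
q=2: [3, -3, -8]
q=3: [5, -17, -2]
Optimal cycle mean attained by: cycle 1->2->1, total 1 + (-9), length 2.
Answer: λ = -4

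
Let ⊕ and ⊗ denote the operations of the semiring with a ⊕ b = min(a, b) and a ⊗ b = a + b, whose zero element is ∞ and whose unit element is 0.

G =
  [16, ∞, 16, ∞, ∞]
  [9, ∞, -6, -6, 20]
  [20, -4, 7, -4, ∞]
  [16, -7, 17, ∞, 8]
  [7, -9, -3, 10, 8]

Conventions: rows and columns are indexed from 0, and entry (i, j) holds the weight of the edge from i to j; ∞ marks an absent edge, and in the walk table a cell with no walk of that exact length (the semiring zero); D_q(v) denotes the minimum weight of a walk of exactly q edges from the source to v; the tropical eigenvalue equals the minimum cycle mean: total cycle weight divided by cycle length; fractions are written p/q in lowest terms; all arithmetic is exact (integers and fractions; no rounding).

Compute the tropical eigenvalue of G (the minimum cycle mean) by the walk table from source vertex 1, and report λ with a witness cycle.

q=0: [∞, 0, ∞, ∞, ∞]
q=1: [9, ∞, -6, -6, 20]
q=2: [10, -13, 1, -10, 2]
q=3: [-4, -17, -19, -19, -2]
q=4: [-8, -26, -23, -23, -11]
q=5: [-17, -30, -32, -32, -15]
Optimal cycle mean attained by: cycle 1->3->1, total (-6) + (-7), length 2.
Answer: λ = -13/2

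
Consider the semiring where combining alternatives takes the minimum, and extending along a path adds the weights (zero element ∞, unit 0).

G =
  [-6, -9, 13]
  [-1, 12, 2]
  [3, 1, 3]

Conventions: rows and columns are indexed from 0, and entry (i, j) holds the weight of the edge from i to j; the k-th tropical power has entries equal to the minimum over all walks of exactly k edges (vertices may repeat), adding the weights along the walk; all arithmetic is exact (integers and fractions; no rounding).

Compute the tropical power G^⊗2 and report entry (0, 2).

G^⊗2:
  [-12, -15, -7]
  [-7, -10, 5]
  [-3, -6, 3]
Key observation: the optimum is the walk 0->1->2, with weight (-9) + 2 = -7.
Optimal value attained by: walk 0->1->2.
Answer: (G^⊗2)[0][2] = -7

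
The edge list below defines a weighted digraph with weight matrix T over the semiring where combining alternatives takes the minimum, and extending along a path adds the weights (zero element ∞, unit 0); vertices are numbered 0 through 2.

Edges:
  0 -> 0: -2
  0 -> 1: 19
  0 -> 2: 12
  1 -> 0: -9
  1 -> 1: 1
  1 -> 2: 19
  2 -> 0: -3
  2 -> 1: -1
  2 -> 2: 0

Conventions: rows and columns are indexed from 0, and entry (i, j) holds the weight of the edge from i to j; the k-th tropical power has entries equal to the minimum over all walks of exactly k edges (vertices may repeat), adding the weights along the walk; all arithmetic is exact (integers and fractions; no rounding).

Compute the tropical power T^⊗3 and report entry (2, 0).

T^⊗2:
  [-4, 11, 10]
  [-11, 2, 3]
  [-10, -1, 0]
T^⊗3:
  [-6, 9, 8]
  [-13, 2, 1]
  [-12, -1, 0]
Key observation: the optimum is the walk 2->1->0->0, with weight (-1) + (-9) + (-2) = -12.
Optimal value attained by: walk 2->1->0->0.
Answer: (T^⊗3)[2][0] = -12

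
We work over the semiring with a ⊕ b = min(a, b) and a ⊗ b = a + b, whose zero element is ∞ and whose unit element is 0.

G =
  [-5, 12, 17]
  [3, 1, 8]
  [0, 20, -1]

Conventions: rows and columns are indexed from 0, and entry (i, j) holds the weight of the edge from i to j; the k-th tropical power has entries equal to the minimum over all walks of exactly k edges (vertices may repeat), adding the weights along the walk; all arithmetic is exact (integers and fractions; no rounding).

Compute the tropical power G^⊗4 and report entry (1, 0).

G^⊗2:
  [-10, 7, 12]
  [-2, 2, 7]
  [-5, 12, -2]
G^⊗3:
  [-15, 2, 7]
  [-7, 3, 6]
  [-10, 7, -3]
G^⊗4:
  [-20, -3, 2]
  [-12, 4, 5]
  [-15, 2, -4]
Key observation: the optimum is the walk 1->0->0->0->0, with weight 3 + (-5) + (-5) + (-5) = -12.
Optimal value attained by: walk 1->0->0->0->0.
Answer: (G^⊗4)[1][0] = -12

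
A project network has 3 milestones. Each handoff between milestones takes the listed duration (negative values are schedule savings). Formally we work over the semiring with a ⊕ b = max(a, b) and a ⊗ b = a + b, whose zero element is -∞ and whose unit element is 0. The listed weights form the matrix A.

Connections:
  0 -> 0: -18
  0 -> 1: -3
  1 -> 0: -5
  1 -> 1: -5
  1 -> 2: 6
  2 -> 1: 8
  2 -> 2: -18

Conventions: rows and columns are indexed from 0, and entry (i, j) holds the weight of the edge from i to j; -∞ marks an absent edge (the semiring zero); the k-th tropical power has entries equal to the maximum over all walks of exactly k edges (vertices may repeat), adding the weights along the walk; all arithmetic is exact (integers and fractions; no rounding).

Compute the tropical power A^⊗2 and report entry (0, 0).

A^⊗2:
  [-8, -8, 3]
  [-10, 14, 1]
  [3, 3, 14]
Key observation: the optimum is the walk 0->1->0, with weight (-3) + (-5) = -8.
Optimal value attained by: walk 0->1->0.
Answer: (A^⊗2)[0][0] = -8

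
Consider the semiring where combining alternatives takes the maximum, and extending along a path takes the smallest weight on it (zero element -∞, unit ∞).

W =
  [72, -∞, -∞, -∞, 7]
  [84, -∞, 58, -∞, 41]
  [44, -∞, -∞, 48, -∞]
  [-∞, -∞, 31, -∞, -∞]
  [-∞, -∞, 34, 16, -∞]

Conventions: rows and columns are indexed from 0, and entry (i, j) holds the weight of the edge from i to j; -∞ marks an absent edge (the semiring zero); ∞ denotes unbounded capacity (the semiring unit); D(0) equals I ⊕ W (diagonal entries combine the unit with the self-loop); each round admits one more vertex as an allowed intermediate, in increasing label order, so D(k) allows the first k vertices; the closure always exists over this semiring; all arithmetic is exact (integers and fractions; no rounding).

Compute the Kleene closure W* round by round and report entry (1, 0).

D(0):
  [∞, -∞, -∞, -∞, 7]
  [84, ∞, 58, -∞, 41]
  [44, -∞, ∞, 48, -∞]
  [-∞, -∞, 31, ∞, -∞]
  [-∞, -∞, 34, 16, ∞]
D(1):
  [∞, -∞, -∞, -∞, 7]
  [84, ∞, 58, -∞, 41]
  [44, -∞, ∞, 48, 7]
  [-∞, -∞, 31, ∞, -∞]
  [-∞, -∞, 34, 16, ∞]
D(2):
  [∞, -∞, -∞, -∞, 7]
  [84, ∞, 58, -∞, 41]
  [44, -∞, ∞, 48, 7]
  [-∞, -∞, 31, ∞, -∞]
  [-∞, -∞, 34, 16, ∞]
D(3):
  [∞, -∞, -∞, -∞, 7]
  [84, ∞, 58, 48, 41]
  [44, -∞, ∞, 48, 7]
  [31, -∞, 31, ∞, 7]
  [34, -∞, 34, 34, ∞]
D(4):
  [∞, -∞, -∞, -∞, 7]
  [84, ∞, 58, 48, 41]
  [44, -∞, ∞, 48, 7]
  [31, -∞, 31, ∞, 7]
  [34, -∞, 34, 34, ∞]
D(5):
  [∞, -∞, 7, 7, 7]
  [84, ∞, 58, 48, 41]
  [44, -∞, ∞, 48, 7]
  [31, -∞, 31, ∞, 7]
  [34, -∞, 34, 34, ∞]
Answer: W*[1][0] = 84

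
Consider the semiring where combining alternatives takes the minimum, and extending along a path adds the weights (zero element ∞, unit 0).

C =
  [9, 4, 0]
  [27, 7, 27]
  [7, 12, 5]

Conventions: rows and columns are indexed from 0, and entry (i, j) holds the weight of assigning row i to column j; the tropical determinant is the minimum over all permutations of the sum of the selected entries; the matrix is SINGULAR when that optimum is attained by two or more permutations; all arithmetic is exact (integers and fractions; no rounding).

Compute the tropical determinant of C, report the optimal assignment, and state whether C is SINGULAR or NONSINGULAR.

σ = (0, 1, 2): 9 + 7 + 5 = 21
σ = (0, 2, 1): 9 + 27 + 12 = 48
σ = (1, 0, 2): 4 + 27 + 5 = 36
σ = (1, 2, 0): 4 + 27 + 7 = 38
σ = (2, 0, 1): 0 + 27 + 12 = 39
σ = (2, 1, 0): 0 + 7 + 7 = 14
Optimal value attained by: σ = (2, 1, 0).
Answer: det⊕(C) = 14; verdict: NONSINGULAR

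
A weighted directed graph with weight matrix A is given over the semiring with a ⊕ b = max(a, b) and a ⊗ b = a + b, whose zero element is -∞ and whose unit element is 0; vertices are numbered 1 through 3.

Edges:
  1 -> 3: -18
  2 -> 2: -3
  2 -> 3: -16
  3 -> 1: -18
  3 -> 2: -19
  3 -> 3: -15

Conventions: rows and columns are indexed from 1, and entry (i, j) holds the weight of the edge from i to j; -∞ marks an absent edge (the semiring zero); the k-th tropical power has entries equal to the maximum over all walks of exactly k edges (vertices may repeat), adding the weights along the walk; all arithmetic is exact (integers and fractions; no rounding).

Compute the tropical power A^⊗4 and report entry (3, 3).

A^⊗2:
  [-36, -37, -33]
  [-34, -6, -19]
  [-33, -22, -30]
A^⊗3:
  [-51, -40, -48]
  [-37, -9, -22]
  [-48, -25, -38]
A^⊗4:
  [-66, -43, -56]
  [-40, -12, -25]
  [-56, -28, -41]
Key observation: the optimum is the walk 3->2->2->2->3, with weight (-19) + (-3) + (-3) + (-16) = -41.
Optimal value attained by: walk 3->2->2->2->3.
Answer: (A^⊗4)[3][3] = -41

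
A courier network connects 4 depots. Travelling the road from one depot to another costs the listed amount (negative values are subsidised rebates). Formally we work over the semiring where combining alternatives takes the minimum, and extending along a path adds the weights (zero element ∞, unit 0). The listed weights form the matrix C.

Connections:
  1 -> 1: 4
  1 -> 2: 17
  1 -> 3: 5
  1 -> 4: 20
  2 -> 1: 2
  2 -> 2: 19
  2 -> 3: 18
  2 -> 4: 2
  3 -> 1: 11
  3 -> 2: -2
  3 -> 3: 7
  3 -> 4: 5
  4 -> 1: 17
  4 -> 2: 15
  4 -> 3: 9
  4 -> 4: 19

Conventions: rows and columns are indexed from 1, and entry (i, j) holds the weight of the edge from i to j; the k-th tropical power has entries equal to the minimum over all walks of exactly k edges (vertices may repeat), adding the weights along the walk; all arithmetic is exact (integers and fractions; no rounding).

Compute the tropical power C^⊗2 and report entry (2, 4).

C^⊗2:
  [8, 3, 9, 10]
  [6, 16, 7, 21]
  [0, 5, 14, 0]
  [17, 7, 16, 14]
Key observation: the optimum is the walk 2->2->4, with weight 19 + 2 = 21.
Optimal value attained by: walk 2->2->4.
Answer: (C^⊗2)[2][4] = 21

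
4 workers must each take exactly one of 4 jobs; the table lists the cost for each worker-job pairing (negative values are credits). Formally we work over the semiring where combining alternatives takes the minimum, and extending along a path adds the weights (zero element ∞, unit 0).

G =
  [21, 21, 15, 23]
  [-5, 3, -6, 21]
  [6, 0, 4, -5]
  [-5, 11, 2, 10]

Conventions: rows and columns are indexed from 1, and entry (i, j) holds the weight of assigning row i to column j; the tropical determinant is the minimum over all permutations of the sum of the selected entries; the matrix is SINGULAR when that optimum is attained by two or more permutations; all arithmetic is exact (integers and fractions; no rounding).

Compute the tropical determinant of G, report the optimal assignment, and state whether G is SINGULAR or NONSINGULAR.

σ = (1, 2, 3, 4): 21 + 3 + 4 + 10 = 38
σ = (1, 2, 4, 3): 21 + 3 + (-5) + 2 = 21
σ = (1, 3, 2, 4): 21 + (-6) + 0 + 10 = 25
σ = (1, 3, 4, 2): 21 + (-6) + (-5) + 11 = 21
σ = (1, 4, 2, 3): 21 + 21 + 0 + 2 = 44
σ = (1, 4, 3, 2): 21 + 21 + 4 + 11 = 57
σ = (2, 1, 3, 4): 21 + (-5) + 4 + 10 = 30
σ = (2, 1, 4, 3): 21 + (-5) + (-5) + 2 = 13
σ = (2, 3, 1, 4): 21 + (-6) + 6 + 10 = 31
σ = (2, 3, 4, 1): 21 + (-6) + (-5) + (-5) = 5
σ = (2, 4, 1, 3): 21 + 21 + 6 + 2 = 50
σ = (2, 4, 3, 1): 21 + 21 + 4 + (-5) = 41
σ = (3, 1, 2, 4): 15 + (-5) + 0 + 10 = 20
σ = (3, 1, 4, 2): 15 + (-5) + (-5) + 11 = 16
σ = (3, 2, 1, 4): 15 + 3 + 6 + 10 = 34
σ = (3, 2, 4, 1): 15 + 3 + (-5) + (-5) = 8
σ = (3, 4, 1, 2): 15 + 21 + 6 + 11 = 53
σ = (3, 4, 2, 1): 15 + 21 + 0 + (-5) = 31
σ = (4, 1, 2, 3): 23 + (-5) + 0 + 2 = 20
σ = (4, 1, 3, 2): 23 + (-5) + 4 + 11 = 33
σ = (4, 2, 1, 3): 23 + 3 + 6 + 2 = 34
σ = (4, 2, 3, 1): 23 + 3 + 4 + (-5) = 25
σ = (4, 3, 1, 2): 23 + (-6) + 6 + 11 = 34
σ = (4, 3, 2, 1): 23 + (-6) + 0 + (-5) = 12
Optimal value attained by: σ = (2, 3, 4, 1).
Answer: det⊕(G) = 5; verdict: NONSINGULAR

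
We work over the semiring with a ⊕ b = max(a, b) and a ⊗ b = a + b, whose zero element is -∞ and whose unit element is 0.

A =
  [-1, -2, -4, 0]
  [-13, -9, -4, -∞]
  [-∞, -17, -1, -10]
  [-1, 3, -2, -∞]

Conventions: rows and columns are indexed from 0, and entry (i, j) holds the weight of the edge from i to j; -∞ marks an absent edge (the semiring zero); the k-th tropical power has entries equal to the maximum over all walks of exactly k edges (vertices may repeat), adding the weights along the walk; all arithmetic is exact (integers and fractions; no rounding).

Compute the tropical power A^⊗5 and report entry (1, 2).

A^⊗2:
  [-1, 3, -2, -1]
  [-14, -15, -5, -13]
  [-11, -7, -2, -11]
  [-2, -3, -1, -1]
A^⊗3:
  [-2, 2, -1, -1]
  [-14, -10, -6, -14]
  [-12, -8, -3, -11]
  [-2, 2, -2, -2]
A^⊗4:
  [-2, 2, -2, -2]
  [-15, -11, -7, -14]
  [-12, -8, -4, -12]
  [-3, 1, -2, -2]
A^⊗5:
  [-3, 1, -2, -2]
  [-15, -11, -8, -15]
  [-13, -9, -5, -12]
  [-3, 1, -3, -3]
Key observation: the optimum is the walk 1->2->2->2->2->2, with weight (-4) + (-1) + (-1) + (-1) + (-1) = -8.
Optimal value attained by: walk 1->2->2->2->2->2.
Answer: (A^⊗5)[1][2] = -8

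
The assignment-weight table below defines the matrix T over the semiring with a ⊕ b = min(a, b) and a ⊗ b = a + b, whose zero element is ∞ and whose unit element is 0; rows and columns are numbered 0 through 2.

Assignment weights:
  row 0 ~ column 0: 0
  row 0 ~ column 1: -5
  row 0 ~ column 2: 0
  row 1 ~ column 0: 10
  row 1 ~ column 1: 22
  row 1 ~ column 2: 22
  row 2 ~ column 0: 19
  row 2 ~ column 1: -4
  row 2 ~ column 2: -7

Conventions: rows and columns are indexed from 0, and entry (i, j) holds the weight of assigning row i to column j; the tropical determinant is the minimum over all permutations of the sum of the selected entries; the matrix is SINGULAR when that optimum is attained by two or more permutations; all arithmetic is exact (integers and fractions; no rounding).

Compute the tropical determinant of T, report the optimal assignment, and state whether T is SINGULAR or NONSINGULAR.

σ = (0, 1, 2): 0 + 22 + (-7) = 15
σ = (0, 2, 1): 0 + 22 + (-4) = 18
σ = (1, 0, 2): (-5) + 10 + (-7) = -2
σ = (1, 2, 0): (-5) + 22 + 19 = 36
σ = (2, 0, 1): 0 + 10 + (-4) = 6
σ = (2, 1, 0): 0 + 22 + 19 = 41
Optimal value attained by: σ = (1, 0, 2).
Answer: det⊕(T) = -2; verdict: NONSINGULAR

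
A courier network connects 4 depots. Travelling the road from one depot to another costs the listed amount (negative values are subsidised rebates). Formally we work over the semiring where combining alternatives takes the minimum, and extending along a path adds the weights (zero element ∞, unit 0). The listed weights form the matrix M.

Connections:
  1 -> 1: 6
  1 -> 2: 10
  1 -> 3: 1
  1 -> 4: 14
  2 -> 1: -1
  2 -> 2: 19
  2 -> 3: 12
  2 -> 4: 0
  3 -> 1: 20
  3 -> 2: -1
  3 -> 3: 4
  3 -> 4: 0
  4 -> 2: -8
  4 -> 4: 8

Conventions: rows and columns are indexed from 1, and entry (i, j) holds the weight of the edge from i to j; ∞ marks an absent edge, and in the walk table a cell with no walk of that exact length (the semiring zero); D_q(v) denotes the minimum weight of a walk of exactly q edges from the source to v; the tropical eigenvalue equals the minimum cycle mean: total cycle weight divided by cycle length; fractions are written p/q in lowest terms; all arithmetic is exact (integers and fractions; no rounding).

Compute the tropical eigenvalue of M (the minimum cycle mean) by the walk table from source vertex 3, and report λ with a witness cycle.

q=0: [∞, ∞, 0, ∞]
q=1: [20, -1, 4, 0]
q=2: [-2, -8, 8, -1]
q=3: [-9, -9, -1, -8]
q=4: [-10, -16, -8, -9]
Optimal cycle mean attained by: cycle 2->4->2, total 0 + (-8), length 2.
Answer: λ = -4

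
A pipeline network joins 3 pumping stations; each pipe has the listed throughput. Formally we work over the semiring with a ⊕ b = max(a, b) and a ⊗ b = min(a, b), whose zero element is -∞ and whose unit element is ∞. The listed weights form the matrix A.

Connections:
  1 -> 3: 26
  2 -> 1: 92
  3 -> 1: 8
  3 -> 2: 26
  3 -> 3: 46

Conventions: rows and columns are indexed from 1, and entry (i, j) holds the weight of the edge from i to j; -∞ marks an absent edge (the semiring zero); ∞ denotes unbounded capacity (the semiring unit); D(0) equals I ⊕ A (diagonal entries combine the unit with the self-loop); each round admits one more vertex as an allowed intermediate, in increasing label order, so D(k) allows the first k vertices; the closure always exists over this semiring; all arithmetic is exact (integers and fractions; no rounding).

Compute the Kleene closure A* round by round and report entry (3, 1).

D(0):
  [∞, -∞, 26]
  [92, ∞, -∞]
  [8, 26, ∞]
D(1):
  [∞, -∞, 26]
  [92, ∞, 26]
  [8, 26, ∞]
D(2):
  [∞, -∞, 26]
  [92, ∞, 26]
  [26, 26, ∞]
D(3):
  [∞, 26, 26]
  [92, ∞, 26]
  [26, 26, ∞]
Answer: A*[3][1] = 26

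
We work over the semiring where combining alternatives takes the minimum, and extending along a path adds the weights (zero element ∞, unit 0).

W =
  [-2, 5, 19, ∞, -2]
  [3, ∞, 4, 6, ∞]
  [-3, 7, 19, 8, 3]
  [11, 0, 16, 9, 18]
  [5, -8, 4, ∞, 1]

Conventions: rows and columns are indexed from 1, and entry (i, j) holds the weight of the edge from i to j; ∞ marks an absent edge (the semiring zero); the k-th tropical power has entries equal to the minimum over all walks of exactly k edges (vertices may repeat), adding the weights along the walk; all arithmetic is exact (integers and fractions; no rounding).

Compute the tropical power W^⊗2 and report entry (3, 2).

W^⊗2:
  [-4, -10, 2, 11, -4]
  [1, 6, 22, 12, 1]
  [-5, -5, 7, 13, -5]
  [3, 9, 4, 6, 9]
  [-5, -7, -4, -2, 2]
Key observation: the optimum is the walk 3->5->2, with weight 3 + (-8) = -5.
Optimal value attained by: walk 3->5->2.
Answer: (W^⊗2)[3][2] = -5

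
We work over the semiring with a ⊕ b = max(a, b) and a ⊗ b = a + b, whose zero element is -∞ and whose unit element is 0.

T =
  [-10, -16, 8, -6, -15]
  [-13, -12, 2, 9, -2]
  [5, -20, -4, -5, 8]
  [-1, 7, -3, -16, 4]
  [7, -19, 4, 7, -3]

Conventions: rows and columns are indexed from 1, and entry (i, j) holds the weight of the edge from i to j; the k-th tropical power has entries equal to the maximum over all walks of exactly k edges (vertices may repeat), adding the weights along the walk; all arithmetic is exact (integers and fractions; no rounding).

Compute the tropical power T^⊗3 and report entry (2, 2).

T^⊗2:
  [13, 1, 4, 3, 16]
  [8, 16, 6, 5, 13]
  [15, 2, 13, 15, 5]
  [11, -5, 9, 16, 5]
  [9, 14, 15, 4, 12]
T^⊗3:
  [23, 10, 21, 23, 13]
  [20, 12, 18, 25, 14]
  [18, 22, 23, 12, 21]
  [15, 23, 19, 12, 20]
  [20, 11, 17, 23, 23]
Key observation: the optimum is the walk 2->5->4->2, with weight (-2) + 7 + 7 = 12.
Optimal value attained by: walk 2->5->4->2.
Answer: (T^⊗3)[2][2] = 12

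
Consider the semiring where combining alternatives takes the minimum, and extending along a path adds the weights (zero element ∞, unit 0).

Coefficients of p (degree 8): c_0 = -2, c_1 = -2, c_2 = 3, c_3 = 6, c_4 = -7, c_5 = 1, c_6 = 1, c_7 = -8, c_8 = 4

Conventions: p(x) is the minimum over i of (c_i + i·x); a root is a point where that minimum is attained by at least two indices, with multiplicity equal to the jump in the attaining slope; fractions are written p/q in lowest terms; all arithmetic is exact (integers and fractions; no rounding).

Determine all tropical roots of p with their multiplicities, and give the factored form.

hull edge (i=0, c=-2) to (i=4, c=-7): slope -5/4, span 4
hull edge (i=4, c=-7) to (i=7, c=-8): slope -1/3, span 3
hull edge (i=7, c=-8) to (i=8, c=4): slope 12, span 1
Factored form: p(x) = 4 ⊗ (x ⊕ (-12)) ⊗ (x ⊕ 1/3) ⊗ (x ⊕ 1/3) ⊗ (x ⊕ 1/3) ⊗ (x ⊕ 5/4) ⊗ (x ⊕ 5/4) ⊗ (x ⊕ 5/4) ⊗ (x ⊕ 5/4)
Answer: roots = -12 (mult 1), 1/3 (mult 3), 5/4 (mult 4)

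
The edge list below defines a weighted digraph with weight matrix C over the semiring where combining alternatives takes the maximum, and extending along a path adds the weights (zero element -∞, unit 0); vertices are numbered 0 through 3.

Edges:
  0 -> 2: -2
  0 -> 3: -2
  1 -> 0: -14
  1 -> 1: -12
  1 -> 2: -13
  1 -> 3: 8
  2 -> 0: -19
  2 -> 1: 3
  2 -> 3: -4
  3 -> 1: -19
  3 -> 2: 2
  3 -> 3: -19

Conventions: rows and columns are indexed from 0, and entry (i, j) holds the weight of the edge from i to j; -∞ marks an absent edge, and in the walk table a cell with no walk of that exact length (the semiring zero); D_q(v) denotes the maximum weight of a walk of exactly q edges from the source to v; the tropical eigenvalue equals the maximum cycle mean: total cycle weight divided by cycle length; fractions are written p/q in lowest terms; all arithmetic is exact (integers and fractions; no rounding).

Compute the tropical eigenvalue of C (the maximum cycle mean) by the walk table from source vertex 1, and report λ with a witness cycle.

q=0: [-∞, 0, -∞, -∞]
q=1: [-14, -12, -13, 8]
q=2: [-26, -10, 10, -4]
q=3: [-9, 13, -2, 6]
q=4: [-1, 1, 8, 21]
Optimal cycle mean attained by: cycle 1->3->2->1, total 8 + 2 + 3, length 3.
Answer: λ = 13/3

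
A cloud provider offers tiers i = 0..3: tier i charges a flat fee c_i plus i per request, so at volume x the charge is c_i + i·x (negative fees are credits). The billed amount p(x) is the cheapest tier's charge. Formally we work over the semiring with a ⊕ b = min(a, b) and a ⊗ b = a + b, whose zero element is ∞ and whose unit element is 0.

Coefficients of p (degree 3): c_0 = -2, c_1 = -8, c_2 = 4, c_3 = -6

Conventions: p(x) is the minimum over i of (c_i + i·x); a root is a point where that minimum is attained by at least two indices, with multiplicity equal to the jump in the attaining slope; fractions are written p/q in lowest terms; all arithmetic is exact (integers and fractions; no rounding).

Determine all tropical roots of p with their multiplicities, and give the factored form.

hull edge (i=0, c=-2) to (i=1, c=-8): slope -6, span 1
hull edge (i=1, c=-8) to (i=3, c=-6): slope 1, span 2
Factored form: p(x) = -6 ⊗ (x ⊕ (-1)) ⊗ (x ⊕ (-1)) ⊗ (x ⊕ 6)
Answer: roots = -1 (mult 2), 6 (mult 1)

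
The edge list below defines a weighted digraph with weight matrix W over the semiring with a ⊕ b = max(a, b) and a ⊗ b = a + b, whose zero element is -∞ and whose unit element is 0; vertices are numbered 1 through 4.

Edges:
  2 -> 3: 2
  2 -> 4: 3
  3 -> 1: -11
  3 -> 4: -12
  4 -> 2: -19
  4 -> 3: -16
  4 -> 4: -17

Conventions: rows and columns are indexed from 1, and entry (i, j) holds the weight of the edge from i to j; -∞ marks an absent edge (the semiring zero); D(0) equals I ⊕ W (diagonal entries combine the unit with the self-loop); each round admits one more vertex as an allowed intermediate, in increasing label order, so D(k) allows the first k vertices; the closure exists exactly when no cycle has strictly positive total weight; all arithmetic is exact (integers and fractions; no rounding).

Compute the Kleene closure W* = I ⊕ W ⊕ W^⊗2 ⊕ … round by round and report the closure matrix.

D(0):
  [0, -∞, -∞, -∞]
  [-∞, 0, 2, 3]
  [-11, -∞, 0, -12]
  [-∞, -19, -16, 0]
D(1):
  [0, -∞, -∞, -∞]
  [-∞, 0, 2, 3]
  [-11, -∞, 0, -12]
  [-∞, -19, -16, 0]
D(2):
  [0, -∞, -∞, -∞]
  [-∞, 0, 2, 3]
  [-11, -∞, 0, -12]
  [-∞, -19, -16, 0]
D(3):
  [0, -∞, -∞, -∞]
  [-9, 0, 2, 3]
  [-11, -∞, 0, -12]
  [-27, -19, -16, 0]
D(4):
  [0, -∞, -∞, -∞]
  [-9, 0, 2, 3]
  [-11, -31, 0, -12]
  [-27, -19, -16, 0]
Answer: W* = [[0, -∞, -∞, -∞], [-9, 0, 2, 3], [-11, -31, 0, -12], [-27, -19, -16, 0]]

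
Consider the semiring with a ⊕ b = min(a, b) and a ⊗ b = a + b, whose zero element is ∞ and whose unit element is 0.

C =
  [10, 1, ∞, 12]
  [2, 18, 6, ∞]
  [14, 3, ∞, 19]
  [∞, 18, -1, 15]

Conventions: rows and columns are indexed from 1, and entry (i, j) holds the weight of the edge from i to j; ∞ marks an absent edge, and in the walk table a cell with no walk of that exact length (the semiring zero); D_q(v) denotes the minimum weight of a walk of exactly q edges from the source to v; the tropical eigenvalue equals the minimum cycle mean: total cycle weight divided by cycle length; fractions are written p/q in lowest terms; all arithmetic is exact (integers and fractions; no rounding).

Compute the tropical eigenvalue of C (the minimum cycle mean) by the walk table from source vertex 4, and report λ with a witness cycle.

q=0: [∞, ∞, ∞, 0]
q=1: [∞, 18, -1, 15]
q=2: [13, 2, 14, 18]
q=3: [4, 14, 8, 25]
q=4: [14, 5, 20, 16]
Optimal cycle mean attained by: cycle 1->2->1, total 1 + 2, length 2.
Answer: λ = 3/2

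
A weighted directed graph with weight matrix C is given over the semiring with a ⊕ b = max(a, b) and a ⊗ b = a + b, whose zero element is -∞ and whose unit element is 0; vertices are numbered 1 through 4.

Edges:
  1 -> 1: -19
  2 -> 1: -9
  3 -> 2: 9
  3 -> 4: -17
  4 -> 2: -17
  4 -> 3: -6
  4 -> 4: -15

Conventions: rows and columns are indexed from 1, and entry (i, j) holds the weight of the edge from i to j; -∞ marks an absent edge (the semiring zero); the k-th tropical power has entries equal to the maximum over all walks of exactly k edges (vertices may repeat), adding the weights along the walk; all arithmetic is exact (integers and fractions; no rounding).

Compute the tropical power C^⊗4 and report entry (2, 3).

C^⊗2:
  [-38, -∞, -∞, -∞]
  [-28, -∞, -∞, -∞]
  [0, -34, -23, -32]
  [-26, 3, -21, -23]
C^⊗3:
  [-57, -∞, -∞, -∞]
  [-47, -∞, -∞, -∞]
  [-19, -14, -38, -40]
  [-6, -12, -29, -38]
C^⊗4:
  [-76, -∞, -∞, -∞]
  [-66, -∞, -∞, -∞]
  [-23, -29, -46, -55]
  [-21, -20, -44, -46]
Key observation: no walk of exactly 4 edges connects these vertices, so the entry is the semiring zero.
Answer: (C^⊗4)[2][3] = -∞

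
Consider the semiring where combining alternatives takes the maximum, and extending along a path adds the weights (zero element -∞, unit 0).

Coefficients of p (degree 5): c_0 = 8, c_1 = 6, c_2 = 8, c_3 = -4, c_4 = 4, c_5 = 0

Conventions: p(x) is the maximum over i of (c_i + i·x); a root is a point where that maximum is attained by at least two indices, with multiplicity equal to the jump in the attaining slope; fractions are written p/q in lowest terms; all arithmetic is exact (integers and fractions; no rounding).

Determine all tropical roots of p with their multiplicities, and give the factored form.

hull edge (i=0, c=8) to (i=2, c=8): slope 0, span 2
hull edge (i=2, c=8) to (i=4, c=4): slope -2, span 2
hull edge (i=4, c=4) to (i=5, c=0): slope -4, span 1
Factored form: p(x) = 0 ⊗ (x ⊕ 0) ⊗ (x ⊕ 0) ⊗ (x ⊕ 2) ⊗ (x ⊕ 2) ⊗ (x ⊕ 4)
Answer: roots = 0 (mult 2), 2 (mult 2), 4 (mult 1)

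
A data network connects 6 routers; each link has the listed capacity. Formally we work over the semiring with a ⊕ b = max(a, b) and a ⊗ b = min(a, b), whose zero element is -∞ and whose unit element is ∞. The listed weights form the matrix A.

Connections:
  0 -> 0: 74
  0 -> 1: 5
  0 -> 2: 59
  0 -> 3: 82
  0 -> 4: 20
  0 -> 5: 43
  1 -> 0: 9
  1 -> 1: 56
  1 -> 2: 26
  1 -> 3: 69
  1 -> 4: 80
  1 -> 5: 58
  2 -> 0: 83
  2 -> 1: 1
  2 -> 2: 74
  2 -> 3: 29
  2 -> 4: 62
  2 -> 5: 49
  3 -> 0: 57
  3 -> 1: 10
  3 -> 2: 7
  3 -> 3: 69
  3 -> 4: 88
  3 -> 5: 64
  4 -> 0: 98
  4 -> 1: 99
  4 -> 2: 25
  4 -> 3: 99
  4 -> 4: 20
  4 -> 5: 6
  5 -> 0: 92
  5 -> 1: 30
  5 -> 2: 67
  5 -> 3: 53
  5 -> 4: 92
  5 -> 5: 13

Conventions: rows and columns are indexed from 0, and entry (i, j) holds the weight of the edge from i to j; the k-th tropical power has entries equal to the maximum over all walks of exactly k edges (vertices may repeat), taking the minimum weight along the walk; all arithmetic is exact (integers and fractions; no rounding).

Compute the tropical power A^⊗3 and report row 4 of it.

A^⊗2:
  [74, 30, 59, 74, 82, 64]
  [80, 80, 58, 80, 69, 64]
  [74, 62, 74, 82, 62, 49]
  [88, 88, 64, 88, 69, 64]
  [74, 56, 59, 82, 88, 64]
  [92, 92, 67, 92, 62, 53]
A^⊗3:
  [82, 82, 64, 82, 74, 64]
  [74, 69, 64, 80, 80, 64]
  [74, 62, 74, 74, 82, 64]
  [74, 69, 64, 82, 88, 64]
  [88, 88, 64, 88, 82, 64]
  [74, 62, 67, 82, 88, 64]
Answer: row 4 of A^⊗3 = [88, 88, 64, 88, 82, 64]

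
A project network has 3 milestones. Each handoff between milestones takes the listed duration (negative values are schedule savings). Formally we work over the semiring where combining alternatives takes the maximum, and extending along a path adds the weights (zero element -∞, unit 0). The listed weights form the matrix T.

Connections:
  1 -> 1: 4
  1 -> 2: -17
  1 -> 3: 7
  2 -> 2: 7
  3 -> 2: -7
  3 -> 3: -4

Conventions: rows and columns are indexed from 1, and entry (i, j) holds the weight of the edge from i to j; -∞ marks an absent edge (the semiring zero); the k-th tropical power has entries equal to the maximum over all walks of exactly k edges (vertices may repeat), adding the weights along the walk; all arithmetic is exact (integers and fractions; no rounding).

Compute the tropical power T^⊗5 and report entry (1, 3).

T^⊗2:
  [8, 0, 11]
  [-∞, 14, -∞]
  [-∞, 0, -8]
T^⊗3:
  [12, 7, 15]
  [-∞, 21, -∞]
  [-∞, 7, -12]
T^⊗4:
  [16, 14, 19]
  [-∞, 28, -∞]
  [-∞, 14, -16]
T^⊗5:
  [20, 21, 23]
  [-∞, 35, -∞]
  [-∞, 21, -20]
Key observation: the optimum is the walk 1->1->1->1->1->3, with weight 4 + 4 + 4 + 4 + 7 = 23.
Optimal value attained by: walk 1->1->1->1->1->3.
Answer: (T^⊗5)[1][3] = 23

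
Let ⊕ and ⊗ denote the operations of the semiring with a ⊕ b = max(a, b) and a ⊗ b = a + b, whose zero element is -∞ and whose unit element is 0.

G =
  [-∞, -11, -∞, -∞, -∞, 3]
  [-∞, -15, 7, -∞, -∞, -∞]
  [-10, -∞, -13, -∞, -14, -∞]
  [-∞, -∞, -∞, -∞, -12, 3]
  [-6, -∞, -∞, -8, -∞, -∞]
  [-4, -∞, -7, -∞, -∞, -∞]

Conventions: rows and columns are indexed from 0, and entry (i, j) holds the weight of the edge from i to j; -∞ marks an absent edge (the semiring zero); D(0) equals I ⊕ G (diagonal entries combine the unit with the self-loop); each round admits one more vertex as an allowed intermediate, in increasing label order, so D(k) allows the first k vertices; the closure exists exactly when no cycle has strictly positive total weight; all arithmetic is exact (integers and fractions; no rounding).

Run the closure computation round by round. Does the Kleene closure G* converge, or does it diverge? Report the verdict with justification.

D(0):
  [0, -11, -∞, -∞, -∞, 3]
  [-∞, 0, 7, -∞, -∞, -∞]
  [-10, -∞, 0, -∞, -14, -∞]
  [-∞, -∞, -∞, 0, -12, 3]
  [-6, -∞, -∞, -8, 0, -∞]
  [-4, -∞, -7, -∞, -∞, 0]
D(1):
  [0, -11, -∞, -∞, -∞, 3]
  [-∞, 0, 7, -∞, -∞, -∞]
  [-10, -21, 0, -∞, -14, -7]
  [-∞, -∞, -∞, 0, -12, 3]
  [-6, -17, -∞, -8, 0, -3]
  [-4, -15, -7, -∞, -∞, 0]
D(2):
  [0, -11, -4, -∞, -∞, 3]
  [-∞, 0, 7, -∞, -∞, -∞]
  [-10, -21, 0, -∞, -14, -7]
  [-∞, -∞, -∞, 0, -12, 3]
  [-6, -17, -10, -8, 0, -3]
  [-4, -15, -7, -∞, -∞, 0]
D(3):
  [0, -11, -4, -∞, -18, 3]
  [-3, 0, 7, -∞, -7, 0]
  [-10, -21, 0, -∞, -14, -7]
  [-∞, -∞, -∞, 0, -12, 3]
  [-6, -17, -10, -8, 0, -3]
  [-4, -15, -7, -∞, -21, 0]
D(4):
  [0, -11, -4, -∞, -18, 3]
  [-3, 0, 7, -∞, -7, 0]
  [-10, -21, 0, -∞, -14, -7]
  [-∞, -∞, -∞, 0, -12, 3]
  [-6, -17, -10, -8, 0, -3]
  [-4, -15, -7, -∞, -21, 0]
D(5):
  [0, -11, -4, -26, -18, 3]
  [-3, 0, 7, -15, -7, 0]
  [-10, -21, 0, -22, -14, -7]
  [-18, -29, -22, 0, -12, 3]
  [-6, -17, -10, -8, 0, -3]
  [-4, -15, -7, -29, -21, 0]
D(6):
  [0, -11, -4, -26, -18, 3]
  [-3, 0, 7, -15, -7, 0]
  [-10, -21, 0, -22, -14, -7]
  [-1, -12, -4, 0, -12, 3]
  [-6, -17, -10, -8, 0, -3]
  [-4, -15, -7, -29, -21, 0]
Key observation: every diagonal entry stays at the unit through all rounds, so no improving cycle exists.
Answer: CONVERGES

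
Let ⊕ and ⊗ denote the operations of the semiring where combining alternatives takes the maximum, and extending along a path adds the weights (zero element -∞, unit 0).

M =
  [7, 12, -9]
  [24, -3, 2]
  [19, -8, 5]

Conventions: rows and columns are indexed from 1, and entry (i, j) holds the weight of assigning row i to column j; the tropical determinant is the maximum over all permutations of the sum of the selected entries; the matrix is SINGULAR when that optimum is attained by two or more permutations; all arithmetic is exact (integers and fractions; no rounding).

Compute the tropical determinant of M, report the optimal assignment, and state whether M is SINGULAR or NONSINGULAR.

σ = (1, 2, 3): 7 + (-3) + 5 = 9
σ = (1, 3, 2): 7 + 2 + (-8) = 1
σ = (2, 1, 3): 12 + 24 + 5 = 41
σ = (2, 3, 1): 12 + 2 + 19 = 33
σ = (3, 1, 2): (-9) + 24 + (-8) = 7
σ = (3, 2, 1): (-9) + (-3) + 19 = 7
Optimal value attained by: σ = (2, 1, 3).
Answer: det⊕(M) = 41; verdict: NONSINGULAR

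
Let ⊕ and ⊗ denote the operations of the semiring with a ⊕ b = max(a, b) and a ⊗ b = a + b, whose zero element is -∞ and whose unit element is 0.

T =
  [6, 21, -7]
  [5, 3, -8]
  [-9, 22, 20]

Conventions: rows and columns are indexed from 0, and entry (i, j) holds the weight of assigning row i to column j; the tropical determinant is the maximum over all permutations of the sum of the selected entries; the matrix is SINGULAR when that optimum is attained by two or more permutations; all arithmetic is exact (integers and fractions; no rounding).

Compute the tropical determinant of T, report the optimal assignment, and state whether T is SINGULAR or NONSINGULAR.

σ = (0, 1, 2): 6 + 3 + 20 = 29
σ = (0, 2, 1): 6 + (-8) + 22 = 20
σ = (1, 0, 2): 21 + 5 + 20 = 46
σ = (1, 2, 0): 21 + (-8) + (-9) = 4
σ = (2, 0, 1): (-7) + 5 + 22 = 20
σ = (2, 1, 0): (-7) + 3 + (-9) = -13
Optimal value attained by: σ = (1, 0, 2).
Answer: det⊕(T) = 46; verdict: NONSINGULAR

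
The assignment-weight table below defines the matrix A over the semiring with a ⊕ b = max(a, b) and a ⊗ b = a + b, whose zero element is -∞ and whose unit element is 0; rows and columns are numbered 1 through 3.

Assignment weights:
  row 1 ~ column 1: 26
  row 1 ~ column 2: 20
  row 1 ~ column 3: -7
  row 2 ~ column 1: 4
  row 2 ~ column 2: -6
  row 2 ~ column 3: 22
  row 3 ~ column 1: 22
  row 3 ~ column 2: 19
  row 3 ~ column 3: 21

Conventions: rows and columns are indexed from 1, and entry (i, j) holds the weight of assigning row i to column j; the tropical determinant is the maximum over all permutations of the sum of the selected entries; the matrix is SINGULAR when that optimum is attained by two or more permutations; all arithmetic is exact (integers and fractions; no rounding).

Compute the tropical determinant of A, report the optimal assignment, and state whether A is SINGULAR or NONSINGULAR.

σ = (1, 2, 3): 26 + (-6) + 21 = 41
σ = (1, 3, 2): 26 + 22 + 19 = 67
σ = (2, 1, 3): 20 + 4 + 21 = 45
σ = (2, 3, 1): 20 + 22 + 22 = 64
σ = (3, 1, 2): (-7) + 4 + 19 = 16
σ = (3, 2, 1): (-7) + (-6) + 22 = 9
Optimal value attained by: σ = (1, 3, 2).
Answer: det⊕(A) = 67; verdict: NONSINGULAR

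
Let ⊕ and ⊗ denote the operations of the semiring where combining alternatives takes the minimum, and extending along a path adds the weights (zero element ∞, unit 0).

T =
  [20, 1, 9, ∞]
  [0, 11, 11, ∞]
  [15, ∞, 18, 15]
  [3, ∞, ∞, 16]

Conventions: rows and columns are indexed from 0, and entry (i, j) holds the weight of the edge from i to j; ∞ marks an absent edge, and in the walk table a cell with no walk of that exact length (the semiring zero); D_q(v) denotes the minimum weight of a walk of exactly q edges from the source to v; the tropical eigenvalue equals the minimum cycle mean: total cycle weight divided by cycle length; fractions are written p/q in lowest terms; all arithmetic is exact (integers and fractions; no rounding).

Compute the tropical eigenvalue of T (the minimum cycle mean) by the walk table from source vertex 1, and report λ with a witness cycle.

q=0: [∞, 0, ∞, ∞]
q=1: [0, 11, 11, ∞]
q=2: [11, 1, 9, 26]
q=3: [1, 12, 12, 24]
q=4: [12, 2, 10, 27]
Optimal cycle mean attained by: cycle 0->1->0, total 1 + 0, length 2.
Answer: λ = 1/2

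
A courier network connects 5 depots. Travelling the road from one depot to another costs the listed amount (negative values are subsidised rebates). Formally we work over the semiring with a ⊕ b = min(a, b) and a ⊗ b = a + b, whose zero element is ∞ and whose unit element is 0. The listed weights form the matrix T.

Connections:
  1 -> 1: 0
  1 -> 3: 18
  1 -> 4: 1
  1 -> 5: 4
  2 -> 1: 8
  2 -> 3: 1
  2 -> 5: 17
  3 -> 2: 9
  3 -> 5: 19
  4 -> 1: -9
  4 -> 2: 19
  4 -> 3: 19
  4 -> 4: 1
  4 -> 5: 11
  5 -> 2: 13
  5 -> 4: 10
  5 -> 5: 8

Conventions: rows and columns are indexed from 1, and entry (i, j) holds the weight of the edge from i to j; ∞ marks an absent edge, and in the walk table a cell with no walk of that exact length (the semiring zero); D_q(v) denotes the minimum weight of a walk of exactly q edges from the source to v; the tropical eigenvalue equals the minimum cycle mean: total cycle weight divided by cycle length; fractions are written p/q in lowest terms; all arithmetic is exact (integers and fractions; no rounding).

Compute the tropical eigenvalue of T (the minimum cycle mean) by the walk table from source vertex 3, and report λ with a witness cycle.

q=0: [∞, ∞, 0, ∞, ∞]
q=1: [∞, 9, ∞, ∞, 19]
q=2: [17, 32, 10, 29, 26]
q=3: [17, 19, 33, 18, 21]
q=4: [9, 34, 20, 18, 21]
q=5: [9, 29, 27, 10, 13]
Optimal cycle mean attained by: cycle 1->4->1, total 1 + (-9), length 2.
Answer: λ = -4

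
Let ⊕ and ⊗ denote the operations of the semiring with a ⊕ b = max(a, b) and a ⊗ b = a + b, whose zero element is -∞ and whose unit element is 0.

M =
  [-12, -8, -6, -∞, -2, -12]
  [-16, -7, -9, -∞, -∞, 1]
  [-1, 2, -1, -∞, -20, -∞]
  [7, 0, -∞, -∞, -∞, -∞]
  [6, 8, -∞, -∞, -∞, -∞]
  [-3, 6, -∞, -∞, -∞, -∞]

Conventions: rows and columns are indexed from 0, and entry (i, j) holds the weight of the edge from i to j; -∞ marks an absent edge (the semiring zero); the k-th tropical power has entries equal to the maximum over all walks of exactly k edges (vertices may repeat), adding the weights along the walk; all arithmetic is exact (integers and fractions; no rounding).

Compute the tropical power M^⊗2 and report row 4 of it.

M^⊗2:
  [4, 6, -7, -∞, -14, -7]
  [-2, 7, -10, -∞, -18, -6]
  [-2, 1, -2, -∞, -3, 3]
  [-5, -1, 1, -∞, 5, 1]
  [-6, 1, 0, -∞, 4, 9]
  [-10, -1, -3, -∞, -5, 7]
Answer: row 4 of M^⊗2 = [-6, 1, 0, -∞, 4, 9]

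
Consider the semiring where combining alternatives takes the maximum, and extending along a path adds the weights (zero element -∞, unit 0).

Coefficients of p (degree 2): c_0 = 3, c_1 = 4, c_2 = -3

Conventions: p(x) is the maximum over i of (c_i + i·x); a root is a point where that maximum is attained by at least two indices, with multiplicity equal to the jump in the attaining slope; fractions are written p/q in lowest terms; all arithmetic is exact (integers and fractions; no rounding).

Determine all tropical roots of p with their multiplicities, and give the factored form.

hull edge (i=0, c=3) to (i=1, c=4): slope 1, span 1
hull edge (i=1, c=4) to (i=2, c=-3): slope -7, span 1
Factored form: p(x) = -3 ⊗ (x ⊕ (-1)) ⊗ (x ⊕ 7)
Answer: roots = -1 (mult 1), 7 (mult 1)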